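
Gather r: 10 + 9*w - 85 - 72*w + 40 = -63*w - 35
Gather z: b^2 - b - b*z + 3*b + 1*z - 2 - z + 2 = b^2 - b*z + 2*b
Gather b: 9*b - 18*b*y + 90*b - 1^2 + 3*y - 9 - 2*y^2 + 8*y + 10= b*(99 - 18*y) - 2*y^2 + 11*y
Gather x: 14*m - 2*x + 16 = 14*m - 2*x + 16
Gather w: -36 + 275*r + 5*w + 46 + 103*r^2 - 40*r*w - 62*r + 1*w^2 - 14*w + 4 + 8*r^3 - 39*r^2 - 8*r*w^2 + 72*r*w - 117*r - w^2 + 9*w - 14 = 8*r^3 + 64*r^2 - 8*r*w^2 + 32*r*w + 96*r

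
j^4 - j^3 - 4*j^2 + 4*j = j*(j - 2)*(j - 1)*(j + 2)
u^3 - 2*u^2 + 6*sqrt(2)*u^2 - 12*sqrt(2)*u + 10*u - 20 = (u - 2)*(u + sqrt(2))*(u + 5*sqrt(2))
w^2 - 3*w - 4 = (w - 4)*(w + 1)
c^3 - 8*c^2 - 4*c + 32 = (c - 8)*(c - 2)*(c + 2)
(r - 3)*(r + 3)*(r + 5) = r^3 + 5*r^2 - 9*r - 45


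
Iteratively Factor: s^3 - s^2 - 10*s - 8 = (s + 1)*(s^2 - 2*s - 8) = (s - 4)*(s + 1)*(s + 2)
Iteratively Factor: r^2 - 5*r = (r)*(r - 5)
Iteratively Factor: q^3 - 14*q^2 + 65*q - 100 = (q - 5)*(q^2 - 9*q + 20) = (q - 5)*(q - 4)*(q - 5)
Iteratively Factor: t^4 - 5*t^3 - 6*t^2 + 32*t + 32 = (t + 1)*(t^3 - 6*t^2 + 32) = (t + 1)*(t + 2)*(t^2 - 8*t + 16) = (t - 4)*(t + 1)*(t + 2)*(t - 4)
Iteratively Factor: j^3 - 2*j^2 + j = (j)*(j^2 - 2*j + 1) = j*(j - 1)*(j - 1)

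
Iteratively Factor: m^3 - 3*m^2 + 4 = (m + 1)*(m^2 - 4*m + 4) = (m - 2)*(m + 1)*(m - 2)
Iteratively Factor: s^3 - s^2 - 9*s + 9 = (s - 3)*(s^2 + 2*s - 3) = (s - 3)*(s - 1)*(s + 3)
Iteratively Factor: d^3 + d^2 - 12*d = (d + 4)*(d^2 - 3*d) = d*(d + 4)*(d - 3)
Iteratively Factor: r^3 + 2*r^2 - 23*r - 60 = (r - 5)*(r^2 + 7*r + 12) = (r - 5)*(r + 3)*(r + 4)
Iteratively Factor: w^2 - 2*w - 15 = (w + 3)*(w - 5)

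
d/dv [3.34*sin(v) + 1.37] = 3.34*cos(v)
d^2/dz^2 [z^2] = 2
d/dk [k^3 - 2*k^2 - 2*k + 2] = 3*k^2 - 4*k - 2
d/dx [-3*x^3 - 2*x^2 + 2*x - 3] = -9*x^2 - 4*x + 2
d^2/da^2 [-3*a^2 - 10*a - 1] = -6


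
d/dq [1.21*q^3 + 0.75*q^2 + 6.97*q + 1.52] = 3.63*q^2 + 1.5*q + 6.97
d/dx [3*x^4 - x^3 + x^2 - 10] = x*(12*x^2 - 3*x + 2)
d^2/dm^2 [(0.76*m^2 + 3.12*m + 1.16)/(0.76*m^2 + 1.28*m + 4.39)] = (4.44089209850063e-16*m^4 + 2.12556799999999*m^3 - 11.193888*m^2 - 55.68672*m - 9.70957600000001)/(0.438976*m^6 + 2.217984*m^5 + 11.342544*m^4 + 27.720704*m^3 + 65.518116*m^2 + 74.004864*m + 84.604519)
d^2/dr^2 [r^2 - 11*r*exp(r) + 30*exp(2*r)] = -11*r*exp(r) + 120*exp(2*r) - 22*exp(r) + 2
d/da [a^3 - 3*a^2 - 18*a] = 3*a^2 - 6*a - 18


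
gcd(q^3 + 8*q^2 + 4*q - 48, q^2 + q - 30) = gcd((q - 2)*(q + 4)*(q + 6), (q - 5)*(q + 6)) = q + 6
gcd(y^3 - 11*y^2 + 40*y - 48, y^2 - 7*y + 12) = y^2 - 7*y + 12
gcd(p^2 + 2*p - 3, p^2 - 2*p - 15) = p + 3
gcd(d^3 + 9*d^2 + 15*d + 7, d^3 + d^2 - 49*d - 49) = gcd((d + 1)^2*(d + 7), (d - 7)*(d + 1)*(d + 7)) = d^2 + 8*d + 7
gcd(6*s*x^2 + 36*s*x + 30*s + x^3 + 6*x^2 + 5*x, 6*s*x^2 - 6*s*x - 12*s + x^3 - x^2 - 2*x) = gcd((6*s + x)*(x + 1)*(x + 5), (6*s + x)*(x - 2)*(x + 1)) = 6*s*x + 6*s + x^2 + x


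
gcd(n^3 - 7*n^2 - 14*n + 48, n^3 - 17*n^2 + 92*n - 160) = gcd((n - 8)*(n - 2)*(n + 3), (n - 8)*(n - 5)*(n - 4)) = n - 8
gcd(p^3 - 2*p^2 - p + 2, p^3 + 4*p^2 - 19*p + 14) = p^2 - 3*p + 2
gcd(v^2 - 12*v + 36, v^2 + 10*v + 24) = 1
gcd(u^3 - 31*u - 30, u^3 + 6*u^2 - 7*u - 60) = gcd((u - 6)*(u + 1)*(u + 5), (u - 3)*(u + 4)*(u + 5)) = u + 5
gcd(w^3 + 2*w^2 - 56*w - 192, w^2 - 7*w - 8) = w - 8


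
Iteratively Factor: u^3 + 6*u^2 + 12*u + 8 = (u + 2)*(u^2 + 4*u + 4) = (u + 2)^2*(u + 2)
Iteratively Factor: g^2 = (g)*(g)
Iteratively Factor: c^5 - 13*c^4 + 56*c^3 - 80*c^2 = (c - 4)*(c^4 - 9*c^3 + 20*c^2) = (c - 4)^2*(c^3 - 5*c^2) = c*(c - 4)^2*(c^2 - 5*c) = c*(c - 5)*(c - 4)^2*(c)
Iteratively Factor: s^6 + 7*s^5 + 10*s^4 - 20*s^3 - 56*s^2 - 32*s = (s + 2)*(s^5 + 5*s^4 - 20*s^2 - 16*s) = (s - 2)*(s + 2)*(s^4 + 7*s^3 + 14*s^2 + 8*s) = (s - 2)*(s + 2)^2*(s^3 + 5*s^2 + 4*s) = (s - 2)*(s + 1)*(s + 2)^2*(s^2 + 4*s) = (s - 2)*(s + 1)*(s + 2)^2*(s + 4)*(s)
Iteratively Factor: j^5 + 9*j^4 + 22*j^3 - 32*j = (j - 1)*(j^4 + 10*j^3 + 32*j^2 + 32*j) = j*(j - 1)*(j^3 + 10*j^2 + 32*j + 32) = j*(j - 1)*(j + 2)*(j^2 + 8*j + 16) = j*(j - 1)*(j + 2)*(j + 4)*(j + 4)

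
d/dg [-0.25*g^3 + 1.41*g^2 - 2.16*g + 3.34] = -0.75*g^2 + 2.82*g - 2.16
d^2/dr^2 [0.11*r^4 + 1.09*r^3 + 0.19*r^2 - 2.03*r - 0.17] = 1.32*r^2 + 6.54*r + 0.38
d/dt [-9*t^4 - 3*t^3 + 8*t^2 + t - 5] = -36*t^3 - 9*t^2 + 16*t + 1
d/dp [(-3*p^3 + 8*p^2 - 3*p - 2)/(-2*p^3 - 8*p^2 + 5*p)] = 2*(20*p^4 - 21*p^3 + 2*p^2 - 16*p + 5)/(p^2*(4*p^4 + 32*p^3 + 44*p^2 - 80*p + 25))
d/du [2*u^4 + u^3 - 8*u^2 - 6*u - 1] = 8*u^3 + 3*u^2 - 16*u - 6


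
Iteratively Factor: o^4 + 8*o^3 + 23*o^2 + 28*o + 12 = (o + 2)*(o^3 + 6*o^2 + 11*o + 6) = (o + 1)*(o + 2)*(o^2 + 5*o + 6) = (o + 1)*(o + 2)^2*(o + 3)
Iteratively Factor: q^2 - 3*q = (q)*(q - 3)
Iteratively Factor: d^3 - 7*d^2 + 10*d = (d)*(d^2 - 7*d + 10) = d*(d - 2)*(d - 5)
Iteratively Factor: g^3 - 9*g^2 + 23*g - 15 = (g - 1)*(g^2 - 8*g + 15) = (g - 5)*(g - 1)*(g - 3)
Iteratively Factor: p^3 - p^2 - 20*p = (p - 5)*(p^2 + 4*p) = p*(p - 5)*(p + 4)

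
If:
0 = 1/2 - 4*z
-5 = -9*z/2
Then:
No Solution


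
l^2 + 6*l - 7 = (l - 1)*(l + 7)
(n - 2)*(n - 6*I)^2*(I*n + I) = I*n^4 + 12*n^3 - I*n^3 - 12*n^2 - 38*I*n^2 - 24*n + 36*I*n + 72*I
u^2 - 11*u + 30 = (u - 6)*(u - 5)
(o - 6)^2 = o^2 - 12*o + 36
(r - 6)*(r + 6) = r^2 - 36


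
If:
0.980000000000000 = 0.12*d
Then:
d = 8.17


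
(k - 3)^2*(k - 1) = k^3 - 7*k^2 + 15*k - 9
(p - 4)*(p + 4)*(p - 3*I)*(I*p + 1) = I*p^4 + 4*p^3 - 19*I*p^2 - 64*p + 48*I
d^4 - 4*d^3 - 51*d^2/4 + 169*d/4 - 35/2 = (d - 5)*(d - 2)*(d - 1/2)*(d + 7/2)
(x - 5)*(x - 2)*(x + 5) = x^3 - 2*x^2 - 25*x + 50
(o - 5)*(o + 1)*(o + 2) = o^3 - 2*o^2 - 13*o - 10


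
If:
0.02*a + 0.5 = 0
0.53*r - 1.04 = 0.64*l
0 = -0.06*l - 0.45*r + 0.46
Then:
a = -25.00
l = -0.70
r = 1.12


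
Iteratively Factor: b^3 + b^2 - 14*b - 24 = (b - 4)*(b^2 + 5*b + 6) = (b - 4)*(b + 3)*(b + 2)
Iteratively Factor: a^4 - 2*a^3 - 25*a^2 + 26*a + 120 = (a - 5)*(a^3 + 3*a^2 - 10*a - 24) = (a - 5)*(a - 3)*(a^2 + 6*a + 8) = (a - 5)*(a - 3)*(a + 2)*(a + 4)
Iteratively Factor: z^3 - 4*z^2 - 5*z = (z - 5)*(z^2 + z) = (z - 5)*(z + 1)*(z)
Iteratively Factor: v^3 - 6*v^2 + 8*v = (v - 2)*(v^2 - 4*v) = (v - 4)*(v - 2)*(v)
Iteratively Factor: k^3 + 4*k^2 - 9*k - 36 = (k - 3)*(k^2 + 7*k + 12) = (k - 3)*(k + 4)*(k + 3)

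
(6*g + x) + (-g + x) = 5*g + 2*x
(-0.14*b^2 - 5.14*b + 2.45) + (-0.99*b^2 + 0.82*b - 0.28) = -1.13*b^2 - 4.32*b + 2.17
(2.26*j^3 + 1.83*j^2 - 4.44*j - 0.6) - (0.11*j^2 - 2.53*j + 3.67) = 2.26*j^3 + 1.72*j^2 - 1.91*j - 4.27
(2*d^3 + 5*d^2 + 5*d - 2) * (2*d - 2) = 4*d^4 + 6*d^3 - 14*d + 4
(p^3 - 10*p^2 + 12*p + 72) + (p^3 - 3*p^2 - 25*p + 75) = 2*p^3 - 13*p^2 - 13*p + 147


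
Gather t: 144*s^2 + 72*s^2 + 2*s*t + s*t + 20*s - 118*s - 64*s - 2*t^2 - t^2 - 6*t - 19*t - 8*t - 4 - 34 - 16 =216*s^2 - 162*s - 3*t^2 + t*(3*s - 33) - 54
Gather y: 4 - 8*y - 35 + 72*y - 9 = 64*y - 40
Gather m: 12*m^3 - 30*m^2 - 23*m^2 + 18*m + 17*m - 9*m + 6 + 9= 12*m^3 - 53*m^2 + 26*m + 15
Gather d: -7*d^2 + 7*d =-7*d^2 + 7*d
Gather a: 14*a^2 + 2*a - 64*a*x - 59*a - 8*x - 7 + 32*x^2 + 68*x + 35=14*a^2 + a*(-64*x - 57) + 32*x^2 + 60*x + 28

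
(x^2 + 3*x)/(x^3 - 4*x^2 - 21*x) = 1/(x - 7)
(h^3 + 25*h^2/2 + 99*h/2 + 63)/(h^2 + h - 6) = (h^2 + 19*h/2 + 21)/(h - 2)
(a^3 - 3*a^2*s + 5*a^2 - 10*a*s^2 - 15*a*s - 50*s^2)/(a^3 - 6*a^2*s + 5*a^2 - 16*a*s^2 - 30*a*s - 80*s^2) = (-a + 5*s)/(-a + 8*s)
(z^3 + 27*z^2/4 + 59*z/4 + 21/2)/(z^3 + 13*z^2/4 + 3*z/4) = (4*z^2 + 15*z + 14)/(z*(4*z + 1))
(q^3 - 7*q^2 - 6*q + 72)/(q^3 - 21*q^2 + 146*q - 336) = (q^2 - q - 12)/(q^2 - 15*q + 56)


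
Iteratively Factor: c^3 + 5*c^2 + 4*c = (c + 4)*(c^2 + c) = c*(c + 4)*(c + 1)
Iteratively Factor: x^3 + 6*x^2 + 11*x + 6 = (x + 2)*(x^2 + 4*x + 3) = (x + 1)*(x + 2)*(x + 3)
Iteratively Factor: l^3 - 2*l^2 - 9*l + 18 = (l - 2)*(l^2 - 9) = (l - 3)*(l - 2)*(l + 3)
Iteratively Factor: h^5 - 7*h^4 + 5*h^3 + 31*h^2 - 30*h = (h)*(h^4 - 7*h^3 + 5*h^2 + 31*h - 30) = h*(h - 5)*(h^3 - 2*h^2 - 5*h + 6) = h*(h - 5)*(h + 2)*(h^2 - 4*h + 3) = h*(h - 5)*(h - 1)*(h + 2)*(h - 3)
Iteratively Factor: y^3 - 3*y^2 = (y)*(y^2 - 3*y) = y^2*(y - 3)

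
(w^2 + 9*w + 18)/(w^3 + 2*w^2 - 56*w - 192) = (w + 3)/(w^2 - 4*w - 32)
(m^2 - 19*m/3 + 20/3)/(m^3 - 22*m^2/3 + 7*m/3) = (3*m^2 - 19*m + 20)/(m*(3*m^2 - 22*m + 7))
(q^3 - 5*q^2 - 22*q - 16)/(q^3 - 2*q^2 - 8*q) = (q^2 - 7*q - 8)/(q*(q - 4))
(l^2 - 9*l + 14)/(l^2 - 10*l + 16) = (l - 7)/(l - 8)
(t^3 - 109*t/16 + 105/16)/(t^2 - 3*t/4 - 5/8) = (4*t^2 + 5*t - 21)/(2*(2*t + 1))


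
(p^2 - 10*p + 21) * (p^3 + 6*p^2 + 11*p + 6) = p^5 - 4*p^4 - 28*p^3 + 22*p^2 + 171*p + 126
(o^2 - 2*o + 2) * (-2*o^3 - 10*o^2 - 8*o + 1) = -2*o^5 - 6*o^4 + 8*o^3 - 3*o^2 - 18*o + 2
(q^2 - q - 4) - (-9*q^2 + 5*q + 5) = 10*q^2 - 6*q - 9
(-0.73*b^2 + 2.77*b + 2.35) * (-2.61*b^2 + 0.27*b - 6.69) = 1.9053*b^4 - 7.4268*b^3 - 0.5019*b^2 - 17.8968*b - 15.7215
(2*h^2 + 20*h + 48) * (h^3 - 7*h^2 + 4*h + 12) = 2*h^5 + 6*h^4 - 84*h^3 - 232*h^2 + 432*h + 576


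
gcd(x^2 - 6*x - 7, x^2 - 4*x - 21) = x - 7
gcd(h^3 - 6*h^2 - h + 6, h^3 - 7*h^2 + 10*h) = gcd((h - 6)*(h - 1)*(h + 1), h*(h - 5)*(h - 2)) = 1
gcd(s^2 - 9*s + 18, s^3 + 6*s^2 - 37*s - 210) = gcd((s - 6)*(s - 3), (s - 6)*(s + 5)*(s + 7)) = s - 6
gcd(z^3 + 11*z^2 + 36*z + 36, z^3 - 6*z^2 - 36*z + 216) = z + 6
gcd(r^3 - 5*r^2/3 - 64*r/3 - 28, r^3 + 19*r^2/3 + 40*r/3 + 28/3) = r^2 + 13*r/3 + 14/3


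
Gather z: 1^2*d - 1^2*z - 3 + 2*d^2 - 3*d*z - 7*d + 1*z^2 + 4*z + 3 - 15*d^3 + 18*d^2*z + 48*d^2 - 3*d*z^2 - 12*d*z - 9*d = -15*d^3 + 50*d^2 - 15*d + z^2*(1 - 3*d) + z*(18*d^2 - 15*d + 3)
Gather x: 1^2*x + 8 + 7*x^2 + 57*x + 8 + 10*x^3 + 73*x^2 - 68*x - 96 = 10*x^3 + 80*x^2 - 10*x - 80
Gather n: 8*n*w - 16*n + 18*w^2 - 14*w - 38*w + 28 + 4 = n*(8*w - 16) + 18*w^2 - 52*w + 32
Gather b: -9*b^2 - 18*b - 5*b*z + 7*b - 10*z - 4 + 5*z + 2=-9*b^2 + b*(-5*z - 11) - 5*z - 2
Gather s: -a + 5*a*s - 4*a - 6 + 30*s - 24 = -5*a + s*(5*a + 30) - 30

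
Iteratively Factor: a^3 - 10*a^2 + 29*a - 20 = (a - 1)*(a^2 - 9*a + 20) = (a - 4)*(a - 1)*(a - 5)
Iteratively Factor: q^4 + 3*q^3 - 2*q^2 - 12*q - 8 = (q + 2)*(q^3 + q^2 - 4*q - 4) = (q - 2)*(q + 2)*(q^2 + 3*q + 2) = (q - 2)*(q + 1)*(q + 2)*(q + 2)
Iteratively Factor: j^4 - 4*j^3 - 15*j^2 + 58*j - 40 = (j - 5)*(j^3 + j^2 - 10*j + 8) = (j - 5)*(j - 2)*(j^2 + 3*j - 4) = (j - 5)*(j - 2)*(j - 1)*(j + 4)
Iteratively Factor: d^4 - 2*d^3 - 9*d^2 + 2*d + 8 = (d + 1)*(d^3 - 3*d^2 - 6*d + 8) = (d - 1)*(d + 1)*(d^2 - 2*d - 8) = (d - 1)*(d + 1)*(d + 2)*(d - 4)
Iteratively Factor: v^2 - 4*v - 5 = (v - 5)*(v + 1)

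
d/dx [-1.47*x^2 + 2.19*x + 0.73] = 2.19 - 2.94*x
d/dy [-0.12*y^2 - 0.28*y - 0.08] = -0.24*y - 0.28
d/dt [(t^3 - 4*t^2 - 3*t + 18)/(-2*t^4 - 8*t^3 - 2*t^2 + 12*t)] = (t^4 - 12*t^3 + 18*t^2 + 36*t - 27)/(2*t^2*(t^4 + 4*t^3 - 2*t^2 - 12*t + 9))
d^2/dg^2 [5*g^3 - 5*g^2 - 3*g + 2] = 30*g - 10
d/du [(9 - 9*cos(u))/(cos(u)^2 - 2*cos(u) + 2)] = 9*(2 - cos(u))*sin(u)*cos(u)/(cos(u)^2 - 2*cos(u) + 2)^2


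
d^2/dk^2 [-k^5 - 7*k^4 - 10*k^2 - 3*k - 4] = -20*k^3 - 84*k^2 - 20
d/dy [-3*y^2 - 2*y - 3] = -6*y - 2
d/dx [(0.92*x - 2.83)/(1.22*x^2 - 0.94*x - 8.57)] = (-1.1224*x^2 + 6.9052*x - 10.5446)/(1.4884*x^4 - 2.2936*x^3 - 20.0272*x^2 + 16.1116*x + 73.4449)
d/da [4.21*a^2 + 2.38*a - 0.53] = 8.42*a + 2.38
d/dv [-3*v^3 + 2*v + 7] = 2 - 9*v^2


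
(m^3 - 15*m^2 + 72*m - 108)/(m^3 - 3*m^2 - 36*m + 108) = (m - 6)/(m + 6)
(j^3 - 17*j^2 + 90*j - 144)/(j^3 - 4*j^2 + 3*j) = (j^2 - 14*j + 48)/(j*(j - 1))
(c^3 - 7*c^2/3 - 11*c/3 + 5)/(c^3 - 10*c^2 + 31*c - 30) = (3*c^2 + 2*c - 5)/(3*(c^2 - 7*c + 10))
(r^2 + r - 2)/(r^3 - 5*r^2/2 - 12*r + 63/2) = 2*(r^2 + r - 2)/(2*r^3 - 5*r^2 - 24*r + 63)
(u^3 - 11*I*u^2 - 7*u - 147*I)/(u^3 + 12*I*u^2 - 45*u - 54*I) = (u^2 - 14*I*u - 49)/(u^2 + 9*I*u - 18)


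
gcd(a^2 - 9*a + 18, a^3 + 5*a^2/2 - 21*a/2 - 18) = a - 3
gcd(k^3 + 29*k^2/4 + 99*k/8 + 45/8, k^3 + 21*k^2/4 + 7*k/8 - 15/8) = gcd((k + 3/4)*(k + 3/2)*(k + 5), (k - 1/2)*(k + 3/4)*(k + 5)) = k^2 + 23*k/4 + 15/4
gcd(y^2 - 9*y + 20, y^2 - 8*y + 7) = 1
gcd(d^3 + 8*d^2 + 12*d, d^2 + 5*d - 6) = d + 6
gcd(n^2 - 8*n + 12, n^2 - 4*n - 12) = n - 6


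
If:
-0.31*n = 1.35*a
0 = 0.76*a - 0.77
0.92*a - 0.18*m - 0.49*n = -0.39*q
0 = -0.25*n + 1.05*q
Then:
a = 1.01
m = 14.91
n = -4.41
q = -1.05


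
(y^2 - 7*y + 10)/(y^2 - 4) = (y - 5)/(y + 2)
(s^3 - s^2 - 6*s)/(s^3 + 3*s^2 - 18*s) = (s + 2)/(s + 6)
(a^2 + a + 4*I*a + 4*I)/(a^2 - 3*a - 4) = (a + 4*I)/(a - 4)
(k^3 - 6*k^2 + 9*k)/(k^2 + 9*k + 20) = k*(k^2 - 6*k + 9)/(k^2 + 9*k + 20)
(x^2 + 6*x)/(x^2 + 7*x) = (x + 6)/(x + 7)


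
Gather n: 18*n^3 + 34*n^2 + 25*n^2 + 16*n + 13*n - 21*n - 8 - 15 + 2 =18*n^3 + 59*n^2 + 8*n - 21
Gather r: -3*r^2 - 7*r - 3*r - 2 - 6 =-3*r^2 - 10*r - 8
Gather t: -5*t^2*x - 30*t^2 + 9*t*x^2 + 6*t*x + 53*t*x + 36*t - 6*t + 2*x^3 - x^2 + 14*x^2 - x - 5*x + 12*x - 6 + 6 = t^2*(-5*x - 30) + t*(9*x^2 + 59*x + 30) + 2*x^3 + 13*x^2 + 6*x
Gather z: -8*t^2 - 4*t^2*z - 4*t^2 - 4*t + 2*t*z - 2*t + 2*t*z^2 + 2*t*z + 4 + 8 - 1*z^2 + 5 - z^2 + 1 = -12*t^2 - 6*t + z^2*(2*t - 2) + z*(-4*t^2 + 4*t) + 18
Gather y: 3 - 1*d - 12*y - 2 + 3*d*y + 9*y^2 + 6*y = -d + 9*y^2 + y*(3*d - 6) + 1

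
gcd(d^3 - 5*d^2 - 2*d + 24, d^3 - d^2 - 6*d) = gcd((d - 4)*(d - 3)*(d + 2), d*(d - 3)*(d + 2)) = d^2 - d - 6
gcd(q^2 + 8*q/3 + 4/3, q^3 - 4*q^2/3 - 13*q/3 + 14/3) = q + 2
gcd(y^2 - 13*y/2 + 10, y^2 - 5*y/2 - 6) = y - 4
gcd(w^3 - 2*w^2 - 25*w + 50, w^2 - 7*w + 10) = w^2 - 7*w + 10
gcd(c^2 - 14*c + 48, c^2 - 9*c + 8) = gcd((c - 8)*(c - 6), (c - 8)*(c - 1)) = c - 8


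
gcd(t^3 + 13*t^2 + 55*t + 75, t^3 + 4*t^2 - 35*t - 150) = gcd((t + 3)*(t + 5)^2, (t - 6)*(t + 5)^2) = t^2 + 10*t + 25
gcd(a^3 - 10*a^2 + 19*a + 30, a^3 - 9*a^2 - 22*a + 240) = a - 6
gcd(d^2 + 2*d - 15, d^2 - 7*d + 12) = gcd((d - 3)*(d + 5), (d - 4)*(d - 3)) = d - 3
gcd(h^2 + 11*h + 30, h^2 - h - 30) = h + 5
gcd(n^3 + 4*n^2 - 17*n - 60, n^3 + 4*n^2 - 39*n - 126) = n + 3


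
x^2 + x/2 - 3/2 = (x - 1)*(x + 3/2)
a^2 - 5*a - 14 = (a - 7)*(a + 2)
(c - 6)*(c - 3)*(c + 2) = c^3 - 7*c^2 + 36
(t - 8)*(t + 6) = t^2 - 2*t - 48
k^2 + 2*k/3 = k*(k + 2/3)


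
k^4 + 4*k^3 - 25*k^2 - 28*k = k*(k - 4)*(k + 1)*(k + 7)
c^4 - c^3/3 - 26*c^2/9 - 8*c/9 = c*(c - 2)*(c + 1/3)*(c + 4/3)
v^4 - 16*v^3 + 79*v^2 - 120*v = v*(v - 8)*(v - 5)*(v - 3)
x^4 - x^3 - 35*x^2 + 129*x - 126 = (x - 3)^2*(x - 2)*(x + 7)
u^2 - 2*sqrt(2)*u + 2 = (u - sqrt(2))^2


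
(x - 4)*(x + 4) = x^2 - 16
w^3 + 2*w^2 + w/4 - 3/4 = (w - 1/2)*(w + 1)*(w + 3/2)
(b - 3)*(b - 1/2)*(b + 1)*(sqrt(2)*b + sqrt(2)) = sqrt(2)*b^4 - 3*sqrt(2)*b^3/2 - 9*sqrt(2)*b^2/2 - sqrt(2)*b/2 + 3*sqrt(2)/2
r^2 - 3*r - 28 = (r - 7)*(r + 4)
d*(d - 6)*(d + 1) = d^3 - 5*d^2 - 6*d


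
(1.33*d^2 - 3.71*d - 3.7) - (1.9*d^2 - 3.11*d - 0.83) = -0.57*d^2 - 0.6*d - 2.87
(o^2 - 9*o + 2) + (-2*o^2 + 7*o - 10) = -o^2 - 2*o - 8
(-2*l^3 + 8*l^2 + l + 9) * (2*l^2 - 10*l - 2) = -4*l^5 + 36*l^4 - 74*l^3 - 8*l^2 - 92*l - 18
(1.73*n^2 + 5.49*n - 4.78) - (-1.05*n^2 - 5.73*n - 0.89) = 2.78*n^2 + 11.22*n - 3.89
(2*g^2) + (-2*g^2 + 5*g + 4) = 5*g + 4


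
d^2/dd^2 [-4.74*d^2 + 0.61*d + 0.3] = -9.48000000000000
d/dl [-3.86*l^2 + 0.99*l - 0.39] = 0.99 - 7.72*l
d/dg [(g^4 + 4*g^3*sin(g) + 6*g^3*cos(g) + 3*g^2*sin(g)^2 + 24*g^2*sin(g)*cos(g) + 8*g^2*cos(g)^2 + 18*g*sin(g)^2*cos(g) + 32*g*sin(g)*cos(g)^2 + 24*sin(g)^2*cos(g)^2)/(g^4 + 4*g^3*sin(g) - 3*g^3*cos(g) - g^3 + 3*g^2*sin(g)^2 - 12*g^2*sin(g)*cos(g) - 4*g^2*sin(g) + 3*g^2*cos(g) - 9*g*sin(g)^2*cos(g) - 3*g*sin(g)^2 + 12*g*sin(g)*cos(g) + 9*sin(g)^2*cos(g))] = (-9*g^3*sin(g) - 16*g^2*sin(g)*cos(g) - 9*sqrt(2)*g^2*cos(g + pi/4) - g^2 + 16*sqrt(2)*g*sin(g)*sin(g + pi/4) + 24*g*sin(g)*cos(g)^2 + 6*g*cos(g) - 16*g + 24*sqrt(2)*cos(g)^2*cos(g + pi/4) + 26*cos(g)^2)/((g - 1)^2*(g - 3*cos(g))^2)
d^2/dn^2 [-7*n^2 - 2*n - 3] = -14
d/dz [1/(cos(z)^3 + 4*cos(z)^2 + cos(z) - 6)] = (3*cos(z)^2 + 8*cos(z) + 1)*sin(z)/(cos(z)^3 + 4*cos(z)^2 + cos(z) - 6)^2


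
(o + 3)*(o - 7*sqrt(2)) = o^2 - 7*sqrt(2)*o + 3*o - 21*sqrt(2)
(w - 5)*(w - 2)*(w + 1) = w^3 - 6*w^2 + 3*w + 10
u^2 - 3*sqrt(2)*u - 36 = (u - 6*sqrt(2))*(u + 3*sqrt(2))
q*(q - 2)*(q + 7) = q^3 + 5*q^2 - 14*q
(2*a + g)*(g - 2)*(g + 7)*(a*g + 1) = 2*a^2*g^3 + 10*a^2*g^2 - 28*a^2*g + a*g^4 + 5*a*g^3 - 12*a*g^2 + 10*a*g - 28*a + g^3 + 5*g^2 - 14*g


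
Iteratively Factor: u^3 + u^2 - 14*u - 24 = (u + 2)*(u^2 - u - 12) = (u + 2)*(u + 3)*(u - 4)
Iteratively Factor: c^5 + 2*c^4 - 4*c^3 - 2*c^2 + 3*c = (c)*(c^4 + 2*c^3 - 4*c^2 - 2*c + 3) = c*(c - 1)*(c^3 + 3*c^2 - c - 3) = c*(c - 1)^2*(c^2 + 4*c + 3) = c*(c - 1)^2*(c + 3)*(c + 1)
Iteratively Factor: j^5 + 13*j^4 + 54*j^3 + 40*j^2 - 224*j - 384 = (j + 4)*(j^4 + 9*j^3 + 18*j^2 - 32*j - 96) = (j - 2)*(j + 4)*(j^3 + 11*j^2 + 40*j + 48) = (j - 2)*(j + 4)^2*(j^2 + 7*j + 12) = (j - 2)*(j + 4)^3*(j + 3)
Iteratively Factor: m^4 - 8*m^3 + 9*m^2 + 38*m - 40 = (m + 2)*(m^3 - 10*m^2 + 29*m - 20) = (m - 1)*(m + 2)*(m^2 - 9*m + 20) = (m - 5)*(m - 1)*(m + 2)*(m - 4)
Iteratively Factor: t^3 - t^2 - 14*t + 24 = (t + 4)*(t^2 - 5*t + 6) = (t - 3)*(t + 4)*(t - 2)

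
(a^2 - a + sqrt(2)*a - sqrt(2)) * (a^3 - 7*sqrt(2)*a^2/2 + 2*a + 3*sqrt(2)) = a^5 - 5*sqrt(2)*a^4/2 - a^4 - 5*a^3 + 5*sqrt(2)*a^3/2 + 5*a^2 + 5*sqrt(2)*a^2 - 5*sqrt(2)*a + 6*a - 6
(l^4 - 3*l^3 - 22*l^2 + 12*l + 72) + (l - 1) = l^4 - 3*l^3 - 22*l^2 + 13*l + 71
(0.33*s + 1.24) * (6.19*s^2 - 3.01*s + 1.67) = 2.0427*s^3 + 6.6823*s^2 - 3.1813*s + 2.0708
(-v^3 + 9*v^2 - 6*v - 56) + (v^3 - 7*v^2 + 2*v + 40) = 2*v^2 - 4*v - 16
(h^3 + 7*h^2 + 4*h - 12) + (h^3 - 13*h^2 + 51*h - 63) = 2*h^3 - 6*h^2 + 55*h - 75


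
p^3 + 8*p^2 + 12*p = p*(p + 2)*(p + 6)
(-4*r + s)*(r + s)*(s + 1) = -4*r^2*s - 4*r^2 - 3*r*s^2 - 3*r*s + s^3 + s^2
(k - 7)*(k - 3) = k^2 - 10*k + 21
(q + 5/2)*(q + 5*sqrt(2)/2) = q^2 + 5*q/2 + 5*sqrt(2)*q/2 + 25*sqrt(2)/4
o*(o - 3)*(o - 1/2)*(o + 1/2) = o^4 - 3*o^3 - o^2/4 + 3*o/4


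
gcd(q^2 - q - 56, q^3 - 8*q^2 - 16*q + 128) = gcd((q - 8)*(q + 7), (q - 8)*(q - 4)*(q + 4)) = q - 8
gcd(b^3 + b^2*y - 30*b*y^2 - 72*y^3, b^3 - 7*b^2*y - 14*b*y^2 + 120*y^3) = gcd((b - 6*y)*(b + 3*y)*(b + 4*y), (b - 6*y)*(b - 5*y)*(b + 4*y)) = -b^2 + 2*b*y + 24*y^2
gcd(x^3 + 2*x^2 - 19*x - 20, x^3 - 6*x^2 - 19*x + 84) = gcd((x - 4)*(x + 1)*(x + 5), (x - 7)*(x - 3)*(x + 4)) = 1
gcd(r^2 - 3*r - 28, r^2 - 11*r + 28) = r - 7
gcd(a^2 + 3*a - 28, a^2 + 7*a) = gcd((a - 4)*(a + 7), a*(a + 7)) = a + 7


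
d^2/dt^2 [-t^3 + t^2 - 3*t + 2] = 2 - 6*t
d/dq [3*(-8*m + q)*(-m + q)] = -27*m + 6*q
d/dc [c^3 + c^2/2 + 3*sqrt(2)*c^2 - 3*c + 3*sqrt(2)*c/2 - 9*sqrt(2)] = 3*c^2 + c + 6*sqrt(2)*c - 3 + 3*sqrt(2)/2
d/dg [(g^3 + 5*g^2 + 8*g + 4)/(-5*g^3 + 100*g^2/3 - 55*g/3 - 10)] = 3*(35*g^4 + 26*g^3 - 197*g^2 - 220*g - 4)/(5*(9*g^6 - 120*g^5 + 466*g^4 - 404*g^3 - 119*g^2 + 132*g + 36))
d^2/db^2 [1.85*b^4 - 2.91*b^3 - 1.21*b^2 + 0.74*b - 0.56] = 22.2*b^2 - 17.46*b - 2.42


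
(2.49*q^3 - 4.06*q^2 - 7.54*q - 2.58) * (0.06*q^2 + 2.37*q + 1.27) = 0.1494*q^5 + 5.6577*q^4 - 6.9123*q^3 - 23.1808*q^2 - 15.6904*q - 3.2766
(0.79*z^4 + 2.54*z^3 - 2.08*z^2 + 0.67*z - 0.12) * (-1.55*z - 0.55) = -1.2245*z^5 - 4.3715*z^4 + 1.827*z^3 + 0.1055*z^2 - 0.1825*z + 0.066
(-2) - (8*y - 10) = 8 - 8*y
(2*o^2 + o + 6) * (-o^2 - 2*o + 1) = -2*o^4 - 5*o^3 - 6*o^2 - 11*o + 6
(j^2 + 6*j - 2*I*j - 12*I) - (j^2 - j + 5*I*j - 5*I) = 7*j - 7*I*j - 7*I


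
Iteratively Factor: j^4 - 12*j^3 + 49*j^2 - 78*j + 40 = (j - 4)*(j^3 - 8*j^2 + 17*j - 10) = (j - 4)*(j - 1)*(j^2 - 7*j + 10) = (j - 5)*(j - 4)*(j - 1)*(j - 2)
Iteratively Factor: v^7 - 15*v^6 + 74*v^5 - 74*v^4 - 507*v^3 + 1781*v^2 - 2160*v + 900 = (v - 2)*(v^6 - 13*v^5 + 48*v^4 + 22*v^3 - 463*v^2 + 855*v - 450) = (v - 3)*(v - 2)*(v^5 - 10*v^4 + 18*v^3 + 76*v^2 - 235*v + 150) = (v - 3)*(v - 2)*(v - 1)*(v^4 - 9*v^3 + 9*v^2 + 85*v - 150) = (v - 3)*(v - 2)^2*(v - 1)*(v^3 - 7*v^2 - 5*v + 75) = (v - 5)*(v - 3)*(v - 2)^2*(v - 1)*(v^2 - 2*v - 15) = (v - 5)^2*(v - 3)*(v - 2)^2*(v - 1)*(v + 3)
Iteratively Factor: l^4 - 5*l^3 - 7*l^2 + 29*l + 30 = (l + 2)*(l^3 - 7*l^2 + 7*l + 15) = (l + 1)*(l + 2)*(l^2 - 8*l + 15) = (l - 5)*(l + 1)*(l + 2)*(l - 3)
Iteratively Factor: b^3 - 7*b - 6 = (b + 1)*(b^2 - b - 6) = (b - 3)*(b + 1)*(b + 2)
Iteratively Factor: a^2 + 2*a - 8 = (a - 2)*(a + 4)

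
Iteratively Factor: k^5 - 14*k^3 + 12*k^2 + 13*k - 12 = (k + 1)*(k^4 - k^3 - 13*k^2 + 25*k - 12) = (k - 3)*(k + 1)*(k^3 + 2*k^2 - 7*k + 4) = (k - 3)*(k - 1)*(k + 1)*(k^2 + 3*k - 4) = (k - 3)*(k - 1)^2*(k + 1)*(k + 4)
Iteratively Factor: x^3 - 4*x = (x + 2)*(x^2 - 2*x) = x*(x + 2)*(x - 2)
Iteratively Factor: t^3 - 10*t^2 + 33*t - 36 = (t - 3)*(t^2 - 7*t + 12) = (t - 4)*(t - 3)*(t - 3)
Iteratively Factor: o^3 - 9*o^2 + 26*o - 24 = (o - 2)*(o^2 - 7*o + 12) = (o - 3)*(o - 2)*(o - 4)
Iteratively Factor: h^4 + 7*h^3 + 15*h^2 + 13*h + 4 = (h + 1)*(h^3 + 6*h^2 + 9*h + 4) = (h + 1)*(h + 4)*(h^2 + 2*h + 1) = (h + 1)^2*(h + 4)*(h + 1)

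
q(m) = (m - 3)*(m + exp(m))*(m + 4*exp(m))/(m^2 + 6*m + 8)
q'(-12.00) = 0.23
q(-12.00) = -27.00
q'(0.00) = -3.25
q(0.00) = -1.50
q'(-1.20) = 3.69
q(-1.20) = 0.01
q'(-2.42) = 17.28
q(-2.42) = 39.30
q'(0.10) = -3.45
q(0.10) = -1.84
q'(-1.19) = 3.47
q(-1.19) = 0.04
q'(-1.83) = 224.10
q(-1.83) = -25.98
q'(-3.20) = -79.96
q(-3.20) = 61.96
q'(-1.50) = 18.70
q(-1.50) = -2.79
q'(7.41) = 914888.89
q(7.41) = 451125.42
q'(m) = (-2*m - 6)*(m - 3)*(m + exp(m))*(m + 4*exp(m))/(m^2 + 6*m + 8)^2 + (m - 3)*(m + exp(m))*(4*exp(m) + 1)/(m^2 + 6*m + 8) + (m - 3)*(m + 4*exp(m))*(exp(m) + 1)/(m^2 + 6*m + 8) + (m + exp(m))*(m + 4*exp(m))/(m^2 + 6*m + 8)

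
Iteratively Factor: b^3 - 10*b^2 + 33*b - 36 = (b - 4)*(b^2 - 6*b + 9) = (b - 4)*(b - 3)*(b - 3)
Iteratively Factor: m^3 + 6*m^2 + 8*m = (m + 2)*(m^2 + 4*m) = (m + 2)*(m + 4)*(m)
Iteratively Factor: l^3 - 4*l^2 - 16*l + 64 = (l - 4)*(l^2 - 16) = (l - 4)*(l + 4)*(l - 4)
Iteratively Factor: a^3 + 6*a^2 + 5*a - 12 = (a - 1)*(a^2 + 7*a + 12) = (a - 1)*(a + 4)*(a + 3)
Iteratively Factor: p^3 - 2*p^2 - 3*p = (p - 3)*(p^2 + p) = p*(p - 3)*(p + 1)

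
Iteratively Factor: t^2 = (t)*(t)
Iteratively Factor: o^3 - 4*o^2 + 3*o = (o - 1)*(o^2 - 3*o) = o*(o - 1)*(o - 3)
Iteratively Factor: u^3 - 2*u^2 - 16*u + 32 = (u + 4)*(u^2 - 6*u + 8) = (u - 4)*(u + 4)*(u - 2)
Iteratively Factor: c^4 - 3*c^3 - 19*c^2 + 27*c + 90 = (c - 5)*(c^3 + 2*c^2 - 9*c - 18) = (c - 5)*(c + 2)*(c^2 - 9) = (c - 5)*(c - 3)*(c + 2)*(c + 3)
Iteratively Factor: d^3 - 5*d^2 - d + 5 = (d - 1)*(d^2 - 4*d - 5) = (d - 5)*(d - 1)*(d + 1)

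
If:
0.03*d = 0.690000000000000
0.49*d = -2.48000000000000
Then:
No Solution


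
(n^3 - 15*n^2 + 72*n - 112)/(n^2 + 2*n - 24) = (n^2 - 11*n + 28)/(n + 6)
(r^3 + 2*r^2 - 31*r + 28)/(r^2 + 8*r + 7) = (r^2 - 5*r + 4)/(r + 1)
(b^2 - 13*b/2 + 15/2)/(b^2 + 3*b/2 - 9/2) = (b - 5)/(b + 3)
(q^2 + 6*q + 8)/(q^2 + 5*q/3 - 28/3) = 3*(q + 2)/(3*q - 7)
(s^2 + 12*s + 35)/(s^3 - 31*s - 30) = (s + 7)/(s^2 - 5*s - 6)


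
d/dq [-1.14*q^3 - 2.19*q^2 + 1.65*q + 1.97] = -3.42*q^2 - 4.38*q + 1.65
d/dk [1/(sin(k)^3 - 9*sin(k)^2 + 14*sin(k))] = (-3*cos(k) + 18/tan(k) - 14*cos(k)/sin(k)^2)/((sin(k) - 7)^2*(sin(k) - 2)^2)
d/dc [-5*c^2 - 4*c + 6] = -10*c - 4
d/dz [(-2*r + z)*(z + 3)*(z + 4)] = -4*r*z - 14*r + 3*z^2 + 14*z + 12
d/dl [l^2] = 2*l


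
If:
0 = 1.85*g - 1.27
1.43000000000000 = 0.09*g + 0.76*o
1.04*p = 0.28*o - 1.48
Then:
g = 0.69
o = 1.80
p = -0.94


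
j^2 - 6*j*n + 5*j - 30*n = (j + 5)*(j - 6*n)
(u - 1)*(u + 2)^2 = u^3 + 3*u^2 - 4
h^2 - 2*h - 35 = (h - 7)*(h + 5)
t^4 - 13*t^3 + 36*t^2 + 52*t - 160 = (t - 8)*(t - 5)*(t - 2)*(t + 2)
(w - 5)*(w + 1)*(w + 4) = w^3 - 21*w - 20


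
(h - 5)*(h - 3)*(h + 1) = h^3 - 7*h^2 + 7*h + 15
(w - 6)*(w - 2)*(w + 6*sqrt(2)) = w^3 - 8*w^2 + 6*sqrt(2)*w^2 - 48*sqrt(2)*w + 12*w + 72*sqrt(2)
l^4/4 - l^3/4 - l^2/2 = l^2*(l/4 + 1/4)*(l - 2)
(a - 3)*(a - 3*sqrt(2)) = a^2 - 3*sqrt(2)*a - 3*a + 9*sqrt(2)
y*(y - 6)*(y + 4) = y^3 - 2*y^2 - 24*y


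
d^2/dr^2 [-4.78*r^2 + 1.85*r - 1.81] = -9.56000000000000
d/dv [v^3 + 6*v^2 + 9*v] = 3*v^2 + 12*v + 9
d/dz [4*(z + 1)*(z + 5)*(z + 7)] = 12*z^2 + 104*z + 188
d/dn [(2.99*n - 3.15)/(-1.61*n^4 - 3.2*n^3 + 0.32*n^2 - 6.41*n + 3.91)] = (14.4417*n^4 - 1.15*n^3 - 31.1968*n^2 + 2.016*n - 8.5006)/(2.5921*n^8 + 10.304*n^7 + 9.2096*n^6 + 18.5922*n^5 + 28.5362*n^4 - 29.1264*n^3 + 43.5905*n^2 - 50.1262*n + 15.2881)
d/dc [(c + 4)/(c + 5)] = (c + 5)^(-2)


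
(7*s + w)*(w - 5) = 7*s*w - 35*s + w^2 - 5*w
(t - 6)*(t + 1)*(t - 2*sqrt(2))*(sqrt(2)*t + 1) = sqrt(2)*t^4 - 5*sqrt(2)*t^3 - 3*t^3 - 8*sqrt(2)*t^2 + 15*t^2 + 10*sqrt(2)*t + 18*t + 12*sqrt(2)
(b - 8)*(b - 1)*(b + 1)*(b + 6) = b^4 - 2*b^3 - 49*b^2 + 2*b + 48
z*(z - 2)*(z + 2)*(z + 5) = z^4 + 5*z^3 - 4*z^2 - 20*z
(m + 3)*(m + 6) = m^2 + 9*m + 18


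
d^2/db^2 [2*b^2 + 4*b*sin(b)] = -4*b*sin(b) + 8*cos(b) + 4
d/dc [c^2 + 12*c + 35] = 2*c + 12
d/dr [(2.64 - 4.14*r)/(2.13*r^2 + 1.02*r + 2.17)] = (8.8182*r^2 - 11.2464*r - 11.6766)/(4.5369*r^4 + 4.3452*r^3 + 10.2846*r^2 + 4.4268*r + 4.7089)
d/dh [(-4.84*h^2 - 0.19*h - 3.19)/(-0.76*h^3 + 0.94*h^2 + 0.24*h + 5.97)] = (-3.6784*h^4 - 0.2888*h^3 - 8.2562*h^2 - 51.7924*h - 0.3687)/(0.5776*h^6 - 1.4288*h^5 + 0.5188*h^4 - 8.6232*h^3 + 11.2812*h^2 + 2.8656*h + 35.6409)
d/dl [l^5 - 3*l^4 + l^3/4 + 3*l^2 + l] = 5*l^4 - 12*l^3 + 3*l^2/4 + 6*l + 1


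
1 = 1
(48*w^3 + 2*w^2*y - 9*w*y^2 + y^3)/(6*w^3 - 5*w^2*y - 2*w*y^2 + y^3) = (-8*w + y)/(-w + y)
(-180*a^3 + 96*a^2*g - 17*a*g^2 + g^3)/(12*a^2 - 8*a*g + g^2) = (-30*a^2 + 11*a*g - g^2)/(2*a - g)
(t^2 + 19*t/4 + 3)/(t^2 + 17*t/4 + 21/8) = 2*(t + 4)/(2*t + 7)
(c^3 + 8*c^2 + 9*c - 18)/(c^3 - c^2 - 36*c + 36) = (c + 3)/(c - 6)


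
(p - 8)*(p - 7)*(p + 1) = p^3 - 14*p^2 + 41*p + 56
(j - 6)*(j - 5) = j^2 - 11*j + 30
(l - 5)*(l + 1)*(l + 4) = l^3 - 21*l - 20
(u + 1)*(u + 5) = u^2 + 6*u + 5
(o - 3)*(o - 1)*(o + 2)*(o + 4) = o^4 + 2*o^3 - 13*o^2 - 14*o + 24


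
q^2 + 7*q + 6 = (q + 1)*(q + 6)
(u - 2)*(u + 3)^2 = u^3 + 4*u^2 - 3*u - 18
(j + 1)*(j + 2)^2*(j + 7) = j^4 + 12*j^3 + 43*j^2 + 60*j + 28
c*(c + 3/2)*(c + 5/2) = c^3 + 4*c^2 + 15*c/4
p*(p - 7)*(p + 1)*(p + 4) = p^4 - 2*p^3 - 31*p^2 - 28*p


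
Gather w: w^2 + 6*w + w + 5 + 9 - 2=w^2 + 7*w + 12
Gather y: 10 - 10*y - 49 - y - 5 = -11*y - 44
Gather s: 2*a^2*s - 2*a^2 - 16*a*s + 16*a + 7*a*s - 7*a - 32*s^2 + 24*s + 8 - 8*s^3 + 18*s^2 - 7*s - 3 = -2*a^2 + 9*a - 8*s^3 - 14*s^2 + s*(2*a^2 - 9*a + 17) + 5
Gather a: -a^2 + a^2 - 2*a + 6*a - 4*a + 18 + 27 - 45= 0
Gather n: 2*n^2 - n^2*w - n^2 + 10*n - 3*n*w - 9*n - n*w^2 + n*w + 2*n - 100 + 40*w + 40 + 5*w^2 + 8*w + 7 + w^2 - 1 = n^2*(1 - w) + n*(-w^2 - 2*w + 3) + 6*w^2 + 48*w - 54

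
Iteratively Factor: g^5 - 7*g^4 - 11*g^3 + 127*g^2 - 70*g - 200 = (g - 5)*(g^4 - 2*g^3 - 21*g^2 + 22*g + 40) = (g - 5)*(g + 1)*(g^3 - 3*g^2 - 18*g + 40) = (g - 5)*(g + 1)*(g + 4)*(g^2 - 7*g + 10) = (g - 5)*(g - 2)*(g + 1)*(g + 4)*(g - 5)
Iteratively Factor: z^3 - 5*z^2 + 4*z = (z - 1)*(z^2 - 4*z) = (z - 4)*(z - 1)*(z)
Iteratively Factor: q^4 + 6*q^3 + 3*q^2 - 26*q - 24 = (q + 1)*(q^3 + 5*q^2 - 2*q - 24) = (q + 1)*(q + 3)*(q^2 + 2*q - 8) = (q + 1)*(q + 3)*(q + 4)*(q - 2)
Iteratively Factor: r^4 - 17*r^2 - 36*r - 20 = (r + 2)*(r^3 - 2*r^2 - 13*r - 10) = (r - 5)*(r + 2)*(r^2 + 3*r + 2) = (r - 5)*(r + 2)^2*(r + 1)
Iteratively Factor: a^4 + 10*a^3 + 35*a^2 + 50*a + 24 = (a + 2)*(a^3 + 8*a^2 + 19*a + 12) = (a + 1)*(a + 2)*(a^2 + 7*a + 12) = (a + 1)*(a + 2)*(a + 4)*(a + 3)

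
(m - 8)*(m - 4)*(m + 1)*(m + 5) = m^4 - 6*m^3 - 35*m^2 + 132*m + 160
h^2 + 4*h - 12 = (h - 2)*(h + 6)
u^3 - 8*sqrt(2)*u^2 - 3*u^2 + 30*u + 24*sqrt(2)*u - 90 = (u - 3)*(u - 5*sqrt(2))*(u - 3*sqrt(2))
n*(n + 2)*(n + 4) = n^3 + 6*n^2 + 8*n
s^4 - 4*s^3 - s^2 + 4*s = s*(s - 4)*(s - 1)*(s + 1)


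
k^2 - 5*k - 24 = (k - 8)*(k + 3)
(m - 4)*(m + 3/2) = m^2 - 5*m/2 - 6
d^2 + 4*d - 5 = (d - 1)*(d + 5)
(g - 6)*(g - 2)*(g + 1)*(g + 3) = g^4 - 4*g^3 - 17*g^2 + 24*g + 36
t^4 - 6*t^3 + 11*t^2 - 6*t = t*(t - 3)*(t - 2)*(t - 1)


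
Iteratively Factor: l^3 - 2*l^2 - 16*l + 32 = (l - 4)*(l^2 + 2*l - 8) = (l - 4)*(l + 4)*(l - 2)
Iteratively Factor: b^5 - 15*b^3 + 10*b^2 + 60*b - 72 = (b - 2)*(b^4 + 2*b^3 - 11*b^2 - 12*b + 36) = (b - 2)*(b + 3)*(b^3 - b^2 - 8*b + 12) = (b - 2)^2*(b + 3)*(b^2 + b - 6) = (b - 2)^2*(b + 3)^2*(b - 2)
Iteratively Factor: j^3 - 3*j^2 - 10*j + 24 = (j - 4)*(j^2 + j - 6) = (j - 4)*(j - 2)*(j + 3)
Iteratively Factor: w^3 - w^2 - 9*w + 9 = (w - 3)*(w^2 + 2*w - 3) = (w - 3)*(w - 1)*(w + 3)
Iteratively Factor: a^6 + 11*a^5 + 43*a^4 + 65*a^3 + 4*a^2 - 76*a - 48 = (a + 3)*(a^5 + 8*a^4 + 19*a^3 + 8*a^2 - 20*a - 16) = (a + 1)*(a + 3)*(a^4 + 7*a^3 + 12*a^2 - 4*a - 16) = (a - 1)*(a + 1)*(a + 3)*(a^3 + 8*a^2 + 20*a + 16) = (a - 1)*(a + 1)*(a + 2)*(a + 3)*(a^2 + 6*a + 8) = (a - 1)*(a + 1)*(a + 2)^2*(a + 3)*(a + 4)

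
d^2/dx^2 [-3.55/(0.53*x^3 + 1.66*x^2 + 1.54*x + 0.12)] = ((11.289*x + 11.786)*(0.53*x^3 + 1.66*x^2 + 1.54*x + 0.12) - 3.55*(1.59*x^2 + 3.32*x + 1.54)*(3.18*x^2 + 6.64*x + 3.08))/(0.53*x^3 + 1.66*x^2 + 1.54*x + 0.12)^3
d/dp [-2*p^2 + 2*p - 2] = 2 - 4*p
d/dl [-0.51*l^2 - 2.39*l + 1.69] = -1.02*l - 2.39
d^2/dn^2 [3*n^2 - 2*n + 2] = 6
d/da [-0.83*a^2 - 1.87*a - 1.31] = -1.66*a - 1.87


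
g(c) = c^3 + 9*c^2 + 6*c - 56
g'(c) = 3*c^2 + 18*c + 6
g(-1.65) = -45.89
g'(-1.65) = -15.53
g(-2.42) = -31.98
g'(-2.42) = -19.99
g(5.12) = 344.87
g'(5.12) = 176.80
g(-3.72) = -5.25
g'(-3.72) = -19.44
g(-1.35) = -50.16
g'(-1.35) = -12.83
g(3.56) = 124.54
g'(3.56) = 108.10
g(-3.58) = -8.02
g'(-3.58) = -19.99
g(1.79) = -10.69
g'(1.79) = 47.83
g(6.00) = 520.00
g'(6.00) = 222.00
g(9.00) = 1456.00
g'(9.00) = 411.00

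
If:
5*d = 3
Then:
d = 3/5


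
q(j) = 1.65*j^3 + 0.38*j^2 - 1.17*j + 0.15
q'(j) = 4.95*j^2 + 0.76*j - 1.17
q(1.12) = 1.63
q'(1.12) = 5.89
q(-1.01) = 0.02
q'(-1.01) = 3.11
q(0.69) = 0.07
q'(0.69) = 1.71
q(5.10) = 222.94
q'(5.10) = 131.46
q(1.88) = 10.26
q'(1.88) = 17.75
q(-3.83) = -82.49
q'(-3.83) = 68.53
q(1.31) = 2.98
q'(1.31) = 8.32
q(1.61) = 6.14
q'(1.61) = 12.88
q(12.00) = 2892.03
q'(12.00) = 720.75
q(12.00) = 2892.03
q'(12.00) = 720.75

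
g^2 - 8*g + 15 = (g - 5)*(g - 3)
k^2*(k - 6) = k^3 - 6*k^2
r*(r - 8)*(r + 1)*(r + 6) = r^4 - r^3 - 50*r^2 - 48*r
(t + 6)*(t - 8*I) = t^2 + 6*t - 8*I*t - 48*I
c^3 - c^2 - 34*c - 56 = (c - 7)*(c + 2)*(c + 4)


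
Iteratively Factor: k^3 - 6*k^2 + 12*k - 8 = (k - 2)*(k^2 - 4*k + 4) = (k - 2)^2*(k - 2)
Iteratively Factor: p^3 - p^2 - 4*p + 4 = (p + 2)*(p^2 - 3*p + 2) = (p - 2)*(p + 2)*(p - 1)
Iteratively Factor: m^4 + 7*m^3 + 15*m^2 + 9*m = (m + 1)*(m^3 + 6*m^2 + 9*m) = (m + 1)*(m + 3)*(m^2 + 3*m) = m*(m + 1)*(m + 3)*(m + 3)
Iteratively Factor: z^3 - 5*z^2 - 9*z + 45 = (z - 5)*(z^2 - 9) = (z - 5)*(z - 3)*(z + 3)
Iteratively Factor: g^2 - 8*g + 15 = (g - 5)*(g - 3)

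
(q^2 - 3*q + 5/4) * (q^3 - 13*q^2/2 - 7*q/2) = q^5 - 19*q^4/2 + 69*q^3/4 + 19*q^2/8 - 35*q/8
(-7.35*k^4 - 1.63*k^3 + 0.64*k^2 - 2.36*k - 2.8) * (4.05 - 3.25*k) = 23.8875*k^5 - 24.47*k^4 - 8.6815*k^3 + 10.262*k^2 - 0.458*k - 11.34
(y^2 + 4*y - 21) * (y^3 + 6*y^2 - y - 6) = y^5 + 10*y^4 + 2*y^3 - 136*y^2 - 3*y + 126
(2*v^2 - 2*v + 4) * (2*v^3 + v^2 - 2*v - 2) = 4*v^5 - 2*v^4 + 2*v^3 + 4*v^2 - 4*v - 8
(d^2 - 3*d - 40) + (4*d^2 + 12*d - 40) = 5*d^2 + 9*d - 80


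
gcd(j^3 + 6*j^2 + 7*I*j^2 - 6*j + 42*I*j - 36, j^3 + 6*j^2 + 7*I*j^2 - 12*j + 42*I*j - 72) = j + 6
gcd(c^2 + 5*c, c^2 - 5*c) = c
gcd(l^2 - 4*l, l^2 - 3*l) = l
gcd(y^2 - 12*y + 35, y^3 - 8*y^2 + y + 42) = y - 7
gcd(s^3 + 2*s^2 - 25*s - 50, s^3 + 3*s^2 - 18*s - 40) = s^2 + 7*s + 10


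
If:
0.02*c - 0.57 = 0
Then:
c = 28.50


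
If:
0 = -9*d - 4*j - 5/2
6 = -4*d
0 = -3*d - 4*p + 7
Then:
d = -3/2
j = 11/4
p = 23/8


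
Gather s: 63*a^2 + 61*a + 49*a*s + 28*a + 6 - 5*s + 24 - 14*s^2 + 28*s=63*a^2 + 89*a - 14*s^2 + s*(49*a + 23) + 30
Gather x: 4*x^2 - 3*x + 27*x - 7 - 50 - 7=4*x^2 + 24*x - 64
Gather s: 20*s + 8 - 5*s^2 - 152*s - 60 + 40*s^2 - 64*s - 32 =35*s^2 - 196*s - 84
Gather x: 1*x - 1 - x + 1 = 0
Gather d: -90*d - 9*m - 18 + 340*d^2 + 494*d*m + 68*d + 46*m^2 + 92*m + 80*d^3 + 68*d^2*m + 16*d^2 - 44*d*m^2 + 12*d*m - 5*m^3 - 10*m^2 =80*d^3 + d^2*(68*m + 356) + d*(-44*m^2 + 506*m - 22) - 5*m^3 + 36*m^2 + 83*m - 18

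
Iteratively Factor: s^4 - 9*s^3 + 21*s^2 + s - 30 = (s - 3)*(s^3 - 6*s^2 + 3*s + 10) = (s - 5)*(s - 3)*(s^2 - s - 2) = (s - 5)*(s - 3)*(s - 2)*(s + 1)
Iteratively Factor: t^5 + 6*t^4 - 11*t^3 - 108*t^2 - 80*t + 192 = (t + 3)*(t^4 + 3*t^3 - 20*t^2 - 48*t + 64) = (t + 3)*(t + 4)*(t^3 - t^2 - 16*t + 16) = (t + 3)*(t + 4)^2*(t^2 - 5*t + 4) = (t - 1)*(t + 3)*(t + 4)^2*(t - 4)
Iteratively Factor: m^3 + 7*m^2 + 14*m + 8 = (m + 4)*(m^2 + 3*m + 2) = (m + 1)*(m + 4)*(m + 2)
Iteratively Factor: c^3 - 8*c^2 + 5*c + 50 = (c + 2)*(c^2 - 10*c + 25) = (c - 5)*(c + 2)*(c - 5)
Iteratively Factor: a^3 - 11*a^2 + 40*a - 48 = (a - 4)*(a^2 - 7*a + 12) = (a - 4)^2*(a - 3)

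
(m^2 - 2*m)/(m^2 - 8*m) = (m - 2)/(m - 8)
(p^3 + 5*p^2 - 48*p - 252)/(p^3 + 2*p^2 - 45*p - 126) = (p + 6)/(p + 3)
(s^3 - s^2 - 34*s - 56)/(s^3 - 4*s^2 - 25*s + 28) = (s + 2)/(s - 1)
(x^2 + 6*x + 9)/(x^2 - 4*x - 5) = (x^2 + 6*x + 9)/(x^2 - 4*x - 5)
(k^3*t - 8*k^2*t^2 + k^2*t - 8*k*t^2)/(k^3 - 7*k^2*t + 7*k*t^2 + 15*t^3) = k*t*(k^2 - 8*k*t + k - 8*t)/(k^3 - 7*k^2*t + 7*k*t^2 + 15*t^3)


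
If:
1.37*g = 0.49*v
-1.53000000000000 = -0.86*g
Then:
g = 1.78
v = 4.97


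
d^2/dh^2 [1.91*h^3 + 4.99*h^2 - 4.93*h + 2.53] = 11.46*h + 9.98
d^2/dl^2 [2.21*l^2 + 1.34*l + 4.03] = 4.42000000000000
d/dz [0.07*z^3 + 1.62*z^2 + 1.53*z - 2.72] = 0.21*z^2 + 3.24*z + 1.53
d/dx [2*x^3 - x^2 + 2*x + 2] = 6*x^2 - 2*x + 2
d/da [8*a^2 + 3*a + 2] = 16*a + 3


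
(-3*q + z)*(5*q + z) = -15*q^2 + 2*q*z + z^2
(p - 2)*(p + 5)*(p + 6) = p^3 + 9*p^2 + 8*p - 60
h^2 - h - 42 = (h - 7)*(h + 6)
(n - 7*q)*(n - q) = n^2 - 8*n*q + 7*q^2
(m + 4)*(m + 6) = m^2 + 10*m + 24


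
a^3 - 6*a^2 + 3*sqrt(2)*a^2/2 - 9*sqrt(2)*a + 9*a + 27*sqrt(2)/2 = (a - 3)^2*(a + 3*sqrt(2)/2)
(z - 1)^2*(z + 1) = z^3 - z^2 - z + 1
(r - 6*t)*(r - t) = r^2 - 7*r*t + 6*t^2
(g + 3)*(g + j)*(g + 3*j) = g^3 + 4*g^2*j + 3*g^2 + 3*g*j^2 + 12*g*j + 9*j^2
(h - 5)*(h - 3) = h^2 - 8*h + 15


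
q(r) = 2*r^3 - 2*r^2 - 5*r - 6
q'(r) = 6*r^2 - 4*r - 5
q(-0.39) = -4.47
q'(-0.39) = -2.53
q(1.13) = -11.32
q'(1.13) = -1.86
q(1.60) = -10.93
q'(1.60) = 3.96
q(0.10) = -6.52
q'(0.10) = -5.34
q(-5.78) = -430.12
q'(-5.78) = 218.57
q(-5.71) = -415.00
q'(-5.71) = 213.46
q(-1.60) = -11.31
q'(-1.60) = 16.76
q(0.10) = -6.52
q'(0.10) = -5.34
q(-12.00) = -3690.00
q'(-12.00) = 907.00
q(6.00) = 324.00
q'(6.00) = 187.00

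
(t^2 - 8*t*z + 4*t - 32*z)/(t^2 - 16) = (t - 8*z)/(t - 4)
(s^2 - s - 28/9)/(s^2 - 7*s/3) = (s + 4/3)/s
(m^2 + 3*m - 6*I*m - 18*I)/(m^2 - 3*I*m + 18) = (m + 3)/(m + 3*I)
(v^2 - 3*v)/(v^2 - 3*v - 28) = v*(3 - v)/(-v^2 + 3*v + 28)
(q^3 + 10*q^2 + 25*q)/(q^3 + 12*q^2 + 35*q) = (q + 5)/(q + 7)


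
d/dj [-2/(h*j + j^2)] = 2*(h + 2*j)/(j^2*(h + j)^2)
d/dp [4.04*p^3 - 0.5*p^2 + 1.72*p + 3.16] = 12.12*p^2 - 1.0*p + 1.72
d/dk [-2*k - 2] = -2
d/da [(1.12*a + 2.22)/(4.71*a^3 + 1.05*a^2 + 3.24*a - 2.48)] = (5.2752*a^3 + 1.176*a^2 + 3.6288*a - (1.12*a + 2.22)*(14.13*a^2 + 2.1*a + 3.24) - 2.7776)/(4.71*a^3 + 1.05*a^2 + 3.24*a - 2.48)^2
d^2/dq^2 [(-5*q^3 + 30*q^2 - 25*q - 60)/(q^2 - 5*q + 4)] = 40/(q^3 - 3*q^2 + 3*q - 1)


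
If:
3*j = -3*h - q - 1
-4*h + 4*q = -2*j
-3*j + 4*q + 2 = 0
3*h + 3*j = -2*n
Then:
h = -1/3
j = 2/15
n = 3/10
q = -2/5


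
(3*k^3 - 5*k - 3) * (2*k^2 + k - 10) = 6*k^5 + 3*k^4 - 40*k^3 - 11*k^2 + 47*k + 30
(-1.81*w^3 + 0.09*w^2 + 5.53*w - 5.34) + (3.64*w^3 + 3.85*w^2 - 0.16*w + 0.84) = 1.83*w^3 + 3.94*w^2 + 5.37*w - 4.5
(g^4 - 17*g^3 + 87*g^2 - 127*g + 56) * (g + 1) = g^5 - 16*g^4 + 70*g^3 - 40*g^2 - 71*g + 56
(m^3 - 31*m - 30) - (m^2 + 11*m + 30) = m^3 - m^2 - 42*m - 60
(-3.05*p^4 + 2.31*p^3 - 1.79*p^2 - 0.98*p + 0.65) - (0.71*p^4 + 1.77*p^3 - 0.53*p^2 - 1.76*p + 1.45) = -3.76*p^4 + 0.54*p^3 - 1.26*p^2 + 0.78*p - 0.8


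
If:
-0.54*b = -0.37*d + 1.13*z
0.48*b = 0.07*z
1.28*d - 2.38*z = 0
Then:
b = 0.00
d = 0.00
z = 0.00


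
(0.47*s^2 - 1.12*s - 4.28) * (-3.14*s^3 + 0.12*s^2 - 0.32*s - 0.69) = -1.4758*s^5 + 3.5732*s^4 + 13.1544*s^3 - 0.4795*s^2 + 2.1424*s + 2.9532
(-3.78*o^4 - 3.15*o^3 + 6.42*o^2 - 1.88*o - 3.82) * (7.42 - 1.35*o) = 5.103*o^5 - 23.7951*o^4 - 32.04*o^3 + 50.1744*o^2 - 8.7926*o - 28.3444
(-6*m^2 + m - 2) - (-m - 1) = -6*m^2 + 2*m - 1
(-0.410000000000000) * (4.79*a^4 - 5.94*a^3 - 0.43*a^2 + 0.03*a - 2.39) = -1.9639*a^4 + 2.4354*a^3 + 0.1763*a^2 - 0.0123*a + 0.9799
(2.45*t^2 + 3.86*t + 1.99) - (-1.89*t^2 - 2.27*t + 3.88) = 4.34*t^2 + 6.13*t - 1.89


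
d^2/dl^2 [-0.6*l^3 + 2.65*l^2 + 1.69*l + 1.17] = 5.3 - 3.6*l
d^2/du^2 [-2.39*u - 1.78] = 0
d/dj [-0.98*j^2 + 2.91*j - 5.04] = 2.91 - 1.96*j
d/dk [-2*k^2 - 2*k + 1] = -4*k - 2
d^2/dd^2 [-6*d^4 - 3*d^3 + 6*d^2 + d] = -72*d^2 - 18*d + 12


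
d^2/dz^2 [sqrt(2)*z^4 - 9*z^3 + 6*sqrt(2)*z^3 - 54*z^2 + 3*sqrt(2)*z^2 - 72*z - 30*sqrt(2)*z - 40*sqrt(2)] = 12*sqrt(2)*z^2 - 54*z + 36*sqrt(2)*z - 108 + 6*sqrt(2)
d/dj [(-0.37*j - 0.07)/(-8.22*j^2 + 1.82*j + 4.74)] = (3.0414*j^2 - 0.6734*j - (0.37*j + 0.07)*(16.44*j - 1.82) - 1.7538)/(-8.22*j^2 + 1.82*j + 4.74)^2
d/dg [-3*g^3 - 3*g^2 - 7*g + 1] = -9*g^2 - 6*g - 7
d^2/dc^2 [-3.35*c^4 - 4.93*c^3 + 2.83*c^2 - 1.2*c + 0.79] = -40.2*c^2 - 29.58*c + 5.66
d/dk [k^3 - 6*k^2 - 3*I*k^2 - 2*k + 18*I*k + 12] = 3*k^2 - 12*k - 6*I*k - 2 + 18*I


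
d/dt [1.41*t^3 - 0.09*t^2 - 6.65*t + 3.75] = 4.23*t^2 - 0.18*t - 6.65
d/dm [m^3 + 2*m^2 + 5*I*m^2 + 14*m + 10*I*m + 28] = 3*m^2 + m*(4 + 10*I) + 14 + 10*I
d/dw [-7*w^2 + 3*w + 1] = 3 - 14*w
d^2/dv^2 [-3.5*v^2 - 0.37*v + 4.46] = -7.00000000000000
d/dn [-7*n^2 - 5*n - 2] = -14*n - 5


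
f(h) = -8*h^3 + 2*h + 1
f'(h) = 2 - 24*h^2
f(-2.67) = 147.93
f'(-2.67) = -169.09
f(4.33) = -639.80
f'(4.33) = -447.97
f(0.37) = 1.33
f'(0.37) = -1.29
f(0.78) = -1.24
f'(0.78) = -12.60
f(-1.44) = 22.01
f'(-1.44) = -47.77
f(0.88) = -2.69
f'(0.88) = -16.59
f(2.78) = -165.32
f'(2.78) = -183.48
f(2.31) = -92.99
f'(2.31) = -126.07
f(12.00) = -13799.00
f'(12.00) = -3454.00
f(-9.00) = 5815.00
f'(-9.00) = -1942.00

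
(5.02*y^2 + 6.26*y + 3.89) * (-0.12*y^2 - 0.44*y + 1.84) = -0.6024*y^4 - 2.96*y^3 + 6.0156*y^2 + 9.8068*y + 7.1576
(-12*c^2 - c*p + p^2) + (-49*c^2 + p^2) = -61*c^2 - c*p + 2*p^2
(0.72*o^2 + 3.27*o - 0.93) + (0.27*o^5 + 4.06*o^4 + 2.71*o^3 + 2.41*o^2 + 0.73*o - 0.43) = 0.27*o^5 + 4.06*o^4 + 2.71*o^3 + 3.13*o^2 + 4.0*o - 1.36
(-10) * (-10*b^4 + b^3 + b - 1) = 100*b^4 - 10*b^3 - 10*b + 10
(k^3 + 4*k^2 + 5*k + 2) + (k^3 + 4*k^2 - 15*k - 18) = 2*k^3 + 8*k^2 - 10*k - 16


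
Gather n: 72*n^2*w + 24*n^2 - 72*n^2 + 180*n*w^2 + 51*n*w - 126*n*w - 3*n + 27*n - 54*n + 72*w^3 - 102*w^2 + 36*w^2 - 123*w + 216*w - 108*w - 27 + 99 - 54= n^2*(72*w - 48) + n*(180*w^2 - 75*w - 30) + 72*w^3 - 66*w^2 - 15*w + 18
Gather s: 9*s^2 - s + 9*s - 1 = 9*s^2 + 8*s - 1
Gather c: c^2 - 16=c^2 - 16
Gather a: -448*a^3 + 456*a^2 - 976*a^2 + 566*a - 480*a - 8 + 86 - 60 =-448*a^3 - 520*a^2 + 86*a + 18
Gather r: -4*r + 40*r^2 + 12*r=40*r^2 + 8*r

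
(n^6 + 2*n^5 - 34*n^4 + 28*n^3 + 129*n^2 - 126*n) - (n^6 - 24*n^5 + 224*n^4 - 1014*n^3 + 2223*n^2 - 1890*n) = 26*n^5 - 258*n^4 + 1042*n^3 - 2094*n^2 + 1764*n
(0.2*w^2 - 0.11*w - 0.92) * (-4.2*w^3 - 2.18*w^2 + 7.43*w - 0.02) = -0.84*w^5 + 0.026*w^4 + 5.5898*w^3 + 1.1843*w^2 - 6.8334*w + 0.0184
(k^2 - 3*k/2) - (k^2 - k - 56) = 56 - k/2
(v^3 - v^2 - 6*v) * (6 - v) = -v^4 + 7*v^3 - 36*v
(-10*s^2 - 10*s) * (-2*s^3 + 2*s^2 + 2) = 20*s^5 - 20*s^3 - 20*s^2 - 20*s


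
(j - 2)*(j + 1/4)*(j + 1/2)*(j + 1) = j^4 - j^3/4 - 21*j^2/8 - 13*j/8 - 1/4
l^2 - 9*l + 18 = (l - 6)*(l - 3)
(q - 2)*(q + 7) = q^2 + 5*q - 14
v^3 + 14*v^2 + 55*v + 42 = (v + 1)*(v + 6)*(v + 7)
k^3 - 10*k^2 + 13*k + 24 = (k - 8)*(k - 3)*(k + 1)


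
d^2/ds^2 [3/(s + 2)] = 6/(s + 2)^3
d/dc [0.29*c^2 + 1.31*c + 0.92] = 0.58*c + 1.31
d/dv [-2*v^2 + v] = 1 - 4*v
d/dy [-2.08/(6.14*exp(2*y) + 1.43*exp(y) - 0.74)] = (25.5424*exp(y) + 2.9744)*exp(y)/(6.14*exp(2*y) + 1.43*exp(y) - 0.74)^2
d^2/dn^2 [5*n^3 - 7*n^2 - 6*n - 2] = 30*n - 14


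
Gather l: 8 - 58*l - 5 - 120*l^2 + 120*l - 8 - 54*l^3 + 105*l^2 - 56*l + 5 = -54*l^3 - 15*l^2 + 6*l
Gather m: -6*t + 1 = 1 - 6*t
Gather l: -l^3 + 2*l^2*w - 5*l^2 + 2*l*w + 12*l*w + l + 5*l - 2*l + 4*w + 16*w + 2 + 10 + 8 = -l^3 + l^2*(2*w - 5) + l*(14*w + 4) + 20*w + 20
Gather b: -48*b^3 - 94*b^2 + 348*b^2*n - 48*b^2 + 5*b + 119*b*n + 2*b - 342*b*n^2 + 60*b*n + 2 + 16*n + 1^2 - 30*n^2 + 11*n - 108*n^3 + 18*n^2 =-48*b^3 + b^2*(348*n - 142) + b*(-342*n^2 + 179*n + 7) - 108*n^3 - 12*n^2 + 27*n + 3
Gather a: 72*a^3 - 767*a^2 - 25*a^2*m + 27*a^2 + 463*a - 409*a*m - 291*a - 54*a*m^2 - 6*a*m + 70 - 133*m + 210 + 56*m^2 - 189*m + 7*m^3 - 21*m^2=72*a^3 + a^2*(-25*m - 740) + a*(-54*m^2 - 415*m + 172) + 7*m^3 + 35*m^2 - 322*m + 280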